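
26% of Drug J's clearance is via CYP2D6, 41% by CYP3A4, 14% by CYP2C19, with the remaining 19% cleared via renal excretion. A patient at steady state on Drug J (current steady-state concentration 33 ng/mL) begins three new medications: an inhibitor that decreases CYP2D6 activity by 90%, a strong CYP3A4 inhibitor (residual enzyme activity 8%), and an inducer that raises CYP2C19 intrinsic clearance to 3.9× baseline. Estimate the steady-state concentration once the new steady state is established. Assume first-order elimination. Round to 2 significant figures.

The CYP2D6 pathway (26% of clearance) falls to 0.1× activity: 0.26 × 0.1 = 0.026.
The CYP3A4 pathway (41% of clearance) drops to 0.08× activity: 0.41 × 0.08 = 0.0328.
The CYP2C19 pathway (14% of clearance) rises to 3.9× activity: 0.14 × 3.9 = 0.546.
Non-CYP routes (19%) are unchanged.
CL_new/CL_old = 0.026 + 0.0328 + 0.546 + 0.19 = 0.7948.
Steady-state concentration ∝ 1/CL: new value = 33 / 0.7948 = 42 ng/mL.

42 ng/mL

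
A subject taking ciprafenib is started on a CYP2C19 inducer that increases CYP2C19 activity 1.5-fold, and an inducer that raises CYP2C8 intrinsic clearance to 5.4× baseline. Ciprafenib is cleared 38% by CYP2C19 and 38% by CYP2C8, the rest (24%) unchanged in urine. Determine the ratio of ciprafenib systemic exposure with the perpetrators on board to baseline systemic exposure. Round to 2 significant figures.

0.35

The CYP2C19 pathway (38% of clearance) rises to 1.5× activity: 0.38 × 1.5 = 0.57.
The CYP2C8 pathway (38% of clearance) is boosted to 5.4× activity: 0.38 × 5.4 = 2.052.
Non-CYP routes (24%) are unchanged.
Relative clearance = 0.57 + 2.052 + 0.24 = 2.862.
Because systemic exposure varies inversely with clearance, the combined effect is 1 / 2.862 = 0.35.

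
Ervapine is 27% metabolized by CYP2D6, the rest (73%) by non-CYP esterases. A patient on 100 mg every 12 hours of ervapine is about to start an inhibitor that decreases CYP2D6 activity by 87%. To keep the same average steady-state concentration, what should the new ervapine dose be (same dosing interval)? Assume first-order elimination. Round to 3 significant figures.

76.5 mg

The CYP2D6 pathway (27% of clearance) is reduced to 0.13× activity: 0.27 × 0.13 = 0.0351.
Non-CYP routes (73%) are unchanged.
CL_new/CL_old = 0.0351 + 0.73 = 0.7651.
Css,avg = (dose rate)/CL, so holding Css fixed requires dose ∝ CL: 100 × 0.7651 = 76.5 mg.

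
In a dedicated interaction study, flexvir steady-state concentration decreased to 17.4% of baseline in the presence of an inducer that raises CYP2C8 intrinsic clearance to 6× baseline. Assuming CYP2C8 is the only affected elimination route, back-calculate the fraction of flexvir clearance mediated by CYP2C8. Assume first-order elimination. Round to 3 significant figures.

Let fm be the CYP2C8 fraction. New clearance relative to baseline = fm × 6 + (1 − fm).
Steady-state concentration ratio = 1 / (new CL fraction), so new CL fraction = 1 / 0.174 = 5.747.
fm × 6 + 1 − fm = 5.747  ⇒  fm × (6 − 1) = 4.747  ⇒  fm = 0.949.

0.949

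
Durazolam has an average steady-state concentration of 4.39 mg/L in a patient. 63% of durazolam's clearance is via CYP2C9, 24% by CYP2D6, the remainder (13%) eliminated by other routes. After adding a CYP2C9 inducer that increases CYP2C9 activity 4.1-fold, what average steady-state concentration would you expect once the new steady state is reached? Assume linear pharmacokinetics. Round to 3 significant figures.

CYP2C9: 0.63 × 4.1 = 2.583
CYP2D6: 0.24 (unchanged)
Other: 0.13 (unchanged)
CL_new/CL_old = 2.583 + 0.24 + 0.13 = 2.953.
New average steady-state concentration = baseline ÷ relative clearance = 4.39 / 2.953 = 1.49 mg/L.

1.49 mg/L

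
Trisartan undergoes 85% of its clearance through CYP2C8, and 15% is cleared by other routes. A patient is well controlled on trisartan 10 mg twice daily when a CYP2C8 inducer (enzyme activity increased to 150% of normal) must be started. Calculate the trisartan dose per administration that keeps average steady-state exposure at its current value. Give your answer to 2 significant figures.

14 mg

CYP2C8: 0.85 × 1.5 = 1.275
Other: 0.15 (unchanged)
CL_new/CL_old = 1.275 + 0.15 = 1.425.
Exposure is unchanged when dose changes in proportion to clearance. New dose = 10 mg × 1.425 = 14 mg.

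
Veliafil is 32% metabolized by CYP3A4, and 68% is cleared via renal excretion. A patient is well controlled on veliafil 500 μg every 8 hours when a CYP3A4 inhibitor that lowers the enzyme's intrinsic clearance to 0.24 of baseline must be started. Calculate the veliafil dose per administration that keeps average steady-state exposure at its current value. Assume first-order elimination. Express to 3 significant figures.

378 μg

CYP3A4: 0.32 × 0.24 = 0.0768
Other: 0.68 (unchanged)
Relative clearance = 0.0768 + 0.68 = 0.7568.
To maintain the same steady-state level, dose must scale with clearance: new dose = 500 × 0.7568 = 378 μg.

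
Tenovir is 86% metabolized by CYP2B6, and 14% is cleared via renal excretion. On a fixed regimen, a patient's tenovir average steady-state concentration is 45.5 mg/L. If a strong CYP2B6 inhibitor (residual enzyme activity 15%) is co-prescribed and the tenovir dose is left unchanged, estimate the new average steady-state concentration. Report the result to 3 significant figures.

The CYP2B6 pathway (86% of clearance) is reduced to 0.15× activity: 0.86 × 0.15 = 0.129.
Non-CYP routes (14%) are unchanged.
New clearance relative to baseline: 0.129 + 0.14 = 0.269.
Average steady-state concentration ∝ 1/CL, so new value = 45.5 / 0.269 = 169 mg/L.

169 mg/L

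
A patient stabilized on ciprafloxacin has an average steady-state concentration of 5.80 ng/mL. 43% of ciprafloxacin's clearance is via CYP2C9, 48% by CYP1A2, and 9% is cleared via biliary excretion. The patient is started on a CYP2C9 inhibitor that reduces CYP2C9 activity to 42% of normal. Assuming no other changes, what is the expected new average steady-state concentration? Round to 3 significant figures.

The CYP2C9 pathway (43% of clearance) falls to 0.42× activity: 0.43 × 0.42 = 0.1806.
CYP1A2 (48%) and the residual 9% are unaffected.
Relative clearance = 0.1806 + 0.48 + 0.09 = 0.7506.
New average steady-state concentration = baseline ÷ relative clearance = 5.80 / 0.7506 = 7.73 ng/mL.

7.73 ng/mL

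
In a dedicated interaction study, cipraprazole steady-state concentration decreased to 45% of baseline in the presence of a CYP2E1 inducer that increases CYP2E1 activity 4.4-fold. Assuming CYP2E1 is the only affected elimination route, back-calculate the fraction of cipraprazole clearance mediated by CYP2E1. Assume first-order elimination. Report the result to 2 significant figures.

0.36

Let fm be the CYP2E1 fraction. New clearance relative to baseline = fm × 4.4 + (1 − fm).
Steady-state concentration ratio = 1 / (new CL fraction), so new CL fraction = 1 / 0.450 = 2.222.
fm × 4.4 + 1 − fm = 2.222  ⇒  fm × (4.4 − 1) = 1.222  ⇒  fm = 0.36.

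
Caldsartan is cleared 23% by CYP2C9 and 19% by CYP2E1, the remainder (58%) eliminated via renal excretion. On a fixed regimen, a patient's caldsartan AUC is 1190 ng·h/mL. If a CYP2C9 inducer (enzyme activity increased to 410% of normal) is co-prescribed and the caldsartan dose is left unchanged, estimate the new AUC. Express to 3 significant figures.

695 ng·h/mL

The CYP2C9 pathway (23% of clearance) increases to 4.1× activity: 0.23 × 4.1 = 0.943.
CYP2E1 (19%) and the residual 58% are unaffected.
Relative clearance = 0.943 + 0.19 + 0.58 = 1.713.
New AUC = baseline ÷ relative clearance = 1190 / 1.713 = 695 ng·h/mL.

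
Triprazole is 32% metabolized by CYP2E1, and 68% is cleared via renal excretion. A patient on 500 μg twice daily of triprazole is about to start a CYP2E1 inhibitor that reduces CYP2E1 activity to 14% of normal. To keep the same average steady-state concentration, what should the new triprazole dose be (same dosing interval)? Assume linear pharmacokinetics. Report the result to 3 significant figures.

The CYP2E1 pathway (32% of clearance) drops to 0.14× activity: 0.32 × 0.14 = 0.0448.
The remaining 68% of clearance is unaffected.
CL_new/CL_old = 0.0448 + 0.68 = 0.7248.
To maintain the same steady-state level, dose must scale with clearance: new dose = 500 × 0.7248 = 362 μg.

362 μg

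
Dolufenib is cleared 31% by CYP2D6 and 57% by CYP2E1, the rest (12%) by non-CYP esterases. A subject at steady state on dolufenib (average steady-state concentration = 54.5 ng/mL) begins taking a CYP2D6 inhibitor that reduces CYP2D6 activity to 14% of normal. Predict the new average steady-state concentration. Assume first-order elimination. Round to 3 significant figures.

CYP2D6: 0.31 × 0.14 = 0.0434
CYP2E1: 0.57 (unchanged)
Other: 0.12 (unchanged)
CL_new/CL_old = 0.0434 + 0.57 + 0.12 = 0.7334.
New average steady-state concentration = baseline ÷ relative clearance = 54.5 / 0.7334 = 74.3 ng/mL.

74.3 ng/mL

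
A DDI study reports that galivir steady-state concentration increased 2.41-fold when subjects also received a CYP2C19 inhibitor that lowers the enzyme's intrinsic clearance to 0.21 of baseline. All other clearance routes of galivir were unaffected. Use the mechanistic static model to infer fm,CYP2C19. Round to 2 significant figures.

Let fm be the CYP2C19 fraction. New clearance relative to baseline = fm × 0.21 + (1 − fm).
Steady-state concentration ratio = 1 / (new CL fraction), so new CL fraction = 1 / 2.41 = 0.4149.
fm × 0.21 + 1 − fm = 0.4149  ⇒  fm × (0.21 − 1) = −0.5851  ⇒  fm = 0.74.

0.74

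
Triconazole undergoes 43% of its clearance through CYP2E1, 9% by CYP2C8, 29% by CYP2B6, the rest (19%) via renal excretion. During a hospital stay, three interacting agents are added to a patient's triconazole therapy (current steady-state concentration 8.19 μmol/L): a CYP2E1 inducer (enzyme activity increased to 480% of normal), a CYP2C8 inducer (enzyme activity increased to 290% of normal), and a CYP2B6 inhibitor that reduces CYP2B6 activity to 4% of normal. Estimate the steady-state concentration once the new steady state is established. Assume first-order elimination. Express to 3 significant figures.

CYP2E1: 0.43 × 4.8 = 2.064
CYP2C8: 0.09 × 2.9 = 0.261
CYP2B6: 0.29 × 0.04 = 0.0116
Other: 0.19 (unchanged)
Relative clearance = 2.064 + 0.261 + 0.0116 + 0.19 = 2.5266.
Steady-state concentration ∝ 1/CL: new value = 8.19 / 2.5266 = 3.24 μmol/L.

3.24 μmol/L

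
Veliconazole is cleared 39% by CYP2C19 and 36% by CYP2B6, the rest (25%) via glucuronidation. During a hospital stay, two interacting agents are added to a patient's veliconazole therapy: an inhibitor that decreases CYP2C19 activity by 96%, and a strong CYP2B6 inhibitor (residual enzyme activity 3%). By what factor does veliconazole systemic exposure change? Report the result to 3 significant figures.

3.62

The CYP2C19 pathway (39% of clearance) drops to 0.04× activity: 0.39 × 0.04 = 0.0156.
The CYP2B6 pathway (36% of clearance) drops to 0.03× activity: 0.36 × 0.03 = 0.0108.
Non-CYP routes (25%) are unchanged.
CL_new/CL_old = 0.0156 + 0.0108 + 0.25 = 0.2764.
Net systemic exposure ratio = 1 / 0.2764 = 3.62.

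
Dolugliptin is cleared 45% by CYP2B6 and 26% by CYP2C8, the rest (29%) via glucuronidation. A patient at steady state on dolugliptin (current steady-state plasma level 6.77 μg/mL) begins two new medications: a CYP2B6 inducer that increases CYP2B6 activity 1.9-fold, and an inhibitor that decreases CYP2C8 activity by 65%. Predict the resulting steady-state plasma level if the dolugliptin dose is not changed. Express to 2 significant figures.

CYP2B6: 0.45 × 1.9 = 0.855
CYP2C8: 0.26 × 0.35 = 0.091
Other: 0.29 (unchanged)
CL_new/CL_old = 0.855 + 0.091 + 0.29 = 1.236.
Dividing the baseline by the relative clearance: 6.77 / 1.236 = 5.5 μg/mL.

5.5 μg/mL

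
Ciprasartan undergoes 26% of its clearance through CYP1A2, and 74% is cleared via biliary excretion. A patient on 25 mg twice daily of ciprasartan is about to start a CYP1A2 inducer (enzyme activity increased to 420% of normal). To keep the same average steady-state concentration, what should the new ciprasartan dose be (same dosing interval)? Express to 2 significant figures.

CYP1A2: 0.26 × 4.2 = 1.092
Other: 0.74 (unchanged)
Relative clearance = 1.092 + 0.74 = 1.832.
Css,avg = (dose rate)/CL, so holding Css fixed requires dose ∝ CL: 25 × 1.832 = 46 mg.

46 mg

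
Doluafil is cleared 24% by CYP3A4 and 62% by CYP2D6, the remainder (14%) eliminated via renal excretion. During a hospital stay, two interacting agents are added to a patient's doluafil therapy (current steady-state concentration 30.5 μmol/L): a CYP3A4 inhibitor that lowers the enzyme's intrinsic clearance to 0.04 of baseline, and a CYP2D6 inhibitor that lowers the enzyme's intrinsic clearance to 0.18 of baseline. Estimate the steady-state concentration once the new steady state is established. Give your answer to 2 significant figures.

The CYP3A4 pathway (24% of clearance) is reduced to 0.04× activity: 0.24 × 0.04 = 0.0096.
The CYP2D6 pathway (62% of clearance) falls to 0.18× activity: 0.62 × 0.18 = 0.1116.
Non-CYP routes (14%) are unchanged.
New clearance relative to baseline: 0.0096 + 0.1116 + 0.14 = 0.2612.
Dividing the baseline by the relative clearance: 30.5 / 0.2612 = 1.2 × 10² μmol/L.

1.2 × 10² μmol/L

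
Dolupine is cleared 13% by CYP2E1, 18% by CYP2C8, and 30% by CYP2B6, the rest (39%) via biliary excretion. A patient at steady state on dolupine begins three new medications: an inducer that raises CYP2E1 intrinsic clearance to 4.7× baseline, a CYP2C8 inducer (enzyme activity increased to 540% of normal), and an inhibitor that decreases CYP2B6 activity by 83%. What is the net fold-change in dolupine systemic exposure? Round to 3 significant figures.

0.494

CYP2E1: 0.13 × 4.7 = 0.611
CYP2C8: 0.18 × 5.4 = 0.972
CYP2B6: 0.3 × 0.17 = 0.051
Other: 0.39 (unchanged)
New clearance relative to baseline: 0.611 + 0.972 + 0.051 + 0.39 = 2.024.
Systemic exposure ∝ 1/CL: fold-change = 1 / 2.024 = 0.494.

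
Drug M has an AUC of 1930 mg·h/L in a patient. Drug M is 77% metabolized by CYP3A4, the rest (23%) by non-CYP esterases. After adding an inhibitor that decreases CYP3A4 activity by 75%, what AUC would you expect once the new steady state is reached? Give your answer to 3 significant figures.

4.57 × 10³ mg·h/L

CYP3A4: 0.77 × 0.25 = 0.1925
Other: 0.23 (unchanged)
CL_new/CL_old = 0.1925 + 0.23 = 0.4225.
AUC ∝ 1/CL, so new value = 1930 / 0.4225 = 4.57 × 10³ mg·h/L.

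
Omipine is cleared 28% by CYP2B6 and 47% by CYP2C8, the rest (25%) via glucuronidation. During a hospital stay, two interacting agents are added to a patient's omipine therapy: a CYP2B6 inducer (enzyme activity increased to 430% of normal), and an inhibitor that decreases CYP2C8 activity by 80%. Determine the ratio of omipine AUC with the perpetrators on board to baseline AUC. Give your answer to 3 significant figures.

0.646

CYP2B6: 0.28 × 4.3 = 1.204
CYP2C8: 0.47 × 0.2 = 0.094
Other: 0.25 (unchanged)
CL_new/CL_old = 1.204 + 0.094 + 0.25 = 1.548.
Because AUC varies inversely with clearance, the combined effect is 1 / 1.548 = 0.646.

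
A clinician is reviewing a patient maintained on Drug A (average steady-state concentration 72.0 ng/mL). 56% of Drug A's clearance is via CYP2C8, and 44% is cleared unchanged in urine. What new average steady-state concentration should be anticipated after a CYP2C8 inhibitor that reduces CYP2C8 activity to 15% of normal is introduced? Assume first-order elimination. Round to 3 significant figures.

CYP2C8: 0.56 × 0.15 = 0.084
Other: 0.44 (unchanged)
CL_new/CL_old = 0.084 + 0.44 = 0.524.
Average steady-state concentration ∝ 1/CL, so new value = 72.0 / 0.524 = 137 ng/mL.

137 ng/mL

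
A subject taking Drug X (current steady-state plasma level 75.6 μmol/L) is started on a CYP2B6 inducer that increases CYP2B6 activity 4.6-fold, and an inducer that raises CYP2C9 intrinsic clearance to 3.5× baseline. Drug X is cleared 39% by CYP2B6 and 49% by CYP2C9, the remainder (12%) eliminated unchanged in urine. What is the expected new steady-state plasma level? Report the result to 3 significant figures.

20.8 μmol/L

The CYP2B6 pathway (39% of clearance) rises to 4.6× activity: 0.39 × 4.6 = 1.794.
The CYP2C9 pathway (49% of clearance) rises to 3.5× activity: 0.49 × 3.5 = 1.715.
The remaining 12% of clearance is unaffected.
CL_new/CL_old = 1.794 + 1.715 + 0.12 = 3.629.
Dividing the baseline by the relative clearance: 75.6 / 3.629 = 20.8 μmol/L.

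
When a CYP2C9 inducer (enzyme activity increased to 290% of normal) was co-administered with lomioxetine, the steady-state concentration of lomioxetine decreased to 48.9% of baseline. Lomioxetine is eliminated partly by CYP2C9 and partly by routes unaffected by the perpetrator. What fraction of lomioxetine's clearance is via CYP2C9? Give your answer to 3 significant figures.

Write x for the fraction cleared via CYP2C9. The observed steady-state concentration change means clearance rose to 1/0.489 = 2.045 of baseline.
Only the CYP2C9 route changed, so 2.045 = x·2.9 + (1 − x), giving x = 0.550.

0.550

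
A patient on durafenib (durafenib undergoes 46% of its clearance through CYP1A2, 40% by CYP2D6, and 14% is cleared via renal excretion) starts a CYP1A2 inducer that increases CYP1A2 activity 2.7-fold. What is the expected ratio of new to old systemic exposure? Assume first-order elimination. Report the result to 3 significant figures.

0.561

The CYP1A2 pathway (46% of clearance) increases to 2.7× activity: 0.46 × 2.7 = 1.242.
CYP2D6 (40%) and the residual 14% are unaffected.
Relative clearance = 1.242 + 0.4 + 0.14 = 1.782.
Since systemic exposure ∝ 1/CL, the ratio is 1 / 1.782 = 0.561.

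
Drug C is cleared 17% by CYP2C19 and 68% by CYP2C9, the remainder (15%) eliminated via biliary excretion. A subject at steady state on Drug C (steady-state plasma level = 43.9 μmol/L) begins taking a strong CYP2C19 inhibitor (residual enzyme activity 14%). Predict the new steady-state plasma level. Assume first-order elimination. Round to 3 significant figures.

CYP2C19: 0.17 × 0.14 = 0.0238
CYP2C9: 0.68 (unchanged)
Other: 0.15 (unchanged)
CL_new/CL_old = 0.0238 + 0.68 + 0.15 = 0.8538.
With dosing unchanged, steady-state plasma level scales as 1/CL: 43.9 / 0.8538 = 51.4 μmol/L.

51.4 μmol/L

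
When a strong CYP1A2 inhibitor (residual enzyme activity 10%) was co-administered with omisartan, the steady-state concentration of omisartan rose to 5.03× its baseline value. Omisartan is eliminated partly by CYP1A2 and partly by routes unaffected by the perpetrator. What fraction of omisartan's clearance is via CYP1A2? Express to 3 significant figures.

Write x for the fraction cleared via CYP1A2. The observed steady-state concentration change means clearance fell to 1/5.03 = 0.1988 of baseline.
Only the CYP1A2 route changed, so 0.1988 = x·0.1 + (1 − x), giving x = 0.890.

0.890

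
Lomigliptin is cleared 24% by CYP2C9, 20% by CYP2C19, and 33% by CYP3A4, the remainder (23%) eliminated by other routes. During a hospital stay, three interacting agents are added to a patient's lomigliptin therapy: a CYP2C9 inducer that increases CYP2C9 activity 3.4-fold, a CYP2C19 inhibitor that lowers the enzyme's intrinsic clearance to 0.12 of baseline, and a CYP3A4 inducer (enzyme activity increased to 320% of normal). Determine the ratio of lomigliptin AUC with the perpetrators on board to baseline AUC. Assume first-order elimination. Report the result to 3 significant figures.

The CYP2C9 pathway (24% of clearance) is boosted to 3.4× activity: 0.24 × 3.4 = 0.816.
The CYP2C19 pathway (20% of clearance) falls to 0.12× activity: 0.2 × 0.12 = 0.024.
The CYP3A4 pathway (33% of clearance) rises to 3.2× activity: 0.33 × 3.2 = 1.056.
The remaining 23% of clearance is unaffected.
New clearance relative to baseline: 0.816 + 0.024 + 1.056 + 0.23 = 2.126.
AUC ∝ 1/CL: fold-change = 1 / 2.126 = 0.470.

0.470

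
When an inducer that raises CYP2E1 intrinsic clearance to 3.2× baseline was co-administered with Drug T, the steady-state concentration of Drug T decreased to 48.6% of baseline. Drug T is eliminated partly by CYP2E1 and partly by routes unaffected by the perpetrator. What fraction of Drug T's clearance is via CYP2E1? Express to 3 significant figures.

0.481

Write x for the fraction cleared via CYP2E1. The observed steady-state concentration change means clearance rose to 1/0.486 = 2.058 of baseline.
Only the CYP2E1 route changed, so 2.058 = x·3.2 + (1 − x), giving x = 0.481.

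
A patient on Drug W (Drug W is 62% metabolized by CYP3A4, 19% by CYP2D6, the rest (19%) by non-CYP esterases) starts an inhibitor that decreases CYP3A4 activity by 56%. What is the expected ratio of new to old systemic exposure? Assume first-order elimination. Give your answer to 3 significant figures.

1.53

CYP3A4: 0.62 × 0.44 = 0.2728
CYP2D6: 0.19 (unchanged)
Other: 0.19 (unchanged)
Relative clearance = 0.2728 + 0.19 + 0.19 = 0.6528.
Systemic exposure is inversely proportional to clearance, so the fold-change is 1 / 0.6528 = 1.53.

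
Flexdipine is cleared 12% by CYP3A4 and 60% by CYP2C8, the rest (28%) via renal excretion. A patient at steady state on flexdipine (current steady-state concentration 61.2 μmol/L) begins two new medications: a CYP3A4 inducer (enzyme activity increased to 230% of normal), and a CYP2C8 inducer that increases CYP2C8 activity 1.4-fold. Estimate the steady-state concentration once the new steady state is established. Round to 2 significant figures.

The CYP3A4 pathway (12% of clearance) rises to 2.3× activity: 0.12 × 2.3 = 0.276.
The CYP2C8 pathway (60% of clearance) increases to 1.4× activity: 0.6 × 1.4 = 0.84.
Non-CYP routes (28%) are unchanged.
CL_new/CL_old = 0.276 + 0.84 + 0.28 = 1.396.
Steady-state concentration ∝ 1/CL: new value = 61.2 / 1.396 = 44 μmol/L.

44 μmol/L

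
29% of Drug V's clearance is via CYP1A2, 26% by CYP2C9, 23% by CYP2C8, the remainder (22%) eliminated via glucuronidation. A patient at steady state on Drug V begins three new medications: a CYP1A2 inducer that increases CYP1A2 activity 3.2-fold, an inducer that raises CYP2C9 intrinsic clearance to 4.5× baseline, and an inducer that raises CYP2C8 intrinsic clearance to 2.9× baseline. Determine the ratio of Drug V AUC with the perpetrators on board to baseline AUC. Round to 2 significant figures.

The CYP1A2 pathway (29% of clearance) rises to 3.2× activity: 0.29 × 3.2 = 0.928.
The CYP2C9 pathway (26% of clearance) rises to 4.5× activity: 0.26 × 4.5 = 1.17.
The CYP2C8 pathway (23% of clearance) rises to 2.9× activity: 0.23 × 2.9 = 0.667.
The remaining 22% of clearance is unaffected.
CL_new/CL_old = 0.928 + 1.17 + 0.667 + 0.22 = 2.985.
AUC ∝ 1/CL: fold-change = 1 / 2.985 = 0.34.

0.34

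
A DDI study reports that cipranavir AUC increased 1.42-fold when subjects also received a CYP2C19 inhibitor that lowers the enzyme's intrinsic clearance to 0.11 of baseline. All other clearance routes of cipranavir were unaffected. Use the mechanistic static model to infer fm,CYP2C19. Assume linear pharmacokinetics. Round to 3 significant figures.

CL'/CL = 1 / 1.42 = 0.7042
0.11·fm + (1 − fm) = 0.7042
fm = (0.7042 − 1) / (0.11 − 1) = 0.332

0.332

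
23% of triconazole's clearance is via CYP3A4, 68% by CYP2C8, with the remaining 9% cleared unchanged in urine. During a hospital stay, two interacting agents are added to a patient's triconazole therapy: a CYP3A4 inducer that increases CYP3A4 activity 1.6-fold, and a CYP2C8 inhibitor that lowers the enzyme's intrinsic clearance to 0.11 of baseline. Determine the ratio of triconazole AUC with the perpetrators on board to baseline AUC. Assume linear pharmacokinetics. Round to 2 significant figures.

1.9

CYP3A4: 0.23 × 1.6 = 0.368
CYP2C8: 0.68 × 0.11 = 0.0748
Other: 0.09 (unchanged)
CL_new/CL_old = 0.368 + 0.0748 + 0.09 = 0.5328.
Because AUC varies inversely with clearance, the combined effect is 1 / 0.5328 = 1.9.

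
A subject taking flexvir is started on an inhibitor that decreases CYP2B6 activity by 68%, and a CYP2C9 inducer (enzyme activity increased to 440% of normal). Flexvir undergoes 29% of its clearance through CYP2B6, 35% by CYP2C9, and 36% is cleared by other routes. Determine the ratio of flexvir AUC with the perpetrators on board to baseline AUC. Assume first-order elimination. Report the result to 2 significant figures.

CYP2B6: 0.29 × 0.32 = 0.0928
CYP2C9: 0.35 × 4.4 = 1.54
Other: 0.36 (unchanged)
Relative clearance = 0.0928 + 1.54 + 0.36 = 1.9928.
Because AUC varies inversely with clearance, the combined effect is 1 / 1.9928 = 0.50.

0.50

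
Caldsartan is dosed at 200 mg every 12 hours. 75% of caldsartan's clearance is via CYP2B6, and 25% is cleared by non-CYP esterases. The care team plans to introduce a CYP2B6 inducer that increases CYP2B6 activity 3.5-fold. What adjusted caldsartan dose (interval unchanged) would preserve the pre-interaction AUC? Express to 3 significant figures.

575 mg

CYP2B6: 0.75 × 3.5 = 2.625
Other: 0.25 (unchanged)
New clearance relative to baseline: 2.625 + 0.25 = 2.875.
Css,avg = (dose rate)/CL, so holding Css fixed requires dose ∝ CL: 200 × 2.875 = 575 mg.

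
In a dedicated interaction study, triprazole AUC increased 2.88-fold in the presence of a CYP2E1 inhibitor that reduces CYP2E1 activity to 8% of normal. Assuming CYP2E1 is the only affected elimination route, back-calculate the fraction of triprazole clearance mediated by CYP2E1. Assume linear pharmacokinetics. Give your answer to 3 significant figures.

0.710

CL'/CL = 1 / 2.88 = 0.3472
0.08·fm + (1 − fm) = 0.3472
fm = (0.3472 − 1) / (0.08 − 1) = 0.710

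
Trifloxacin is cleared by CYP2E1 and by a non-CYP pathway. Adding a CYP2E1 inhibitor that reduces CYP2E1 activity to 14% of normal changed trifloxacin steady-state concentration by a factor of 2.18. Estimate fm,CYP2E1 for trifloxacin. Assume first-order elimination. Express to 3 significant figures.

0.629

Let x = fm,CYP2E1. Because steady-state concentration ∝ 1/CL, relative clearance fell to 1/2.18 = 0.4587.
Only the CYP2E1 route changed, so 0.4587 = x·0.14 + (1 − x), giving x = 0.629.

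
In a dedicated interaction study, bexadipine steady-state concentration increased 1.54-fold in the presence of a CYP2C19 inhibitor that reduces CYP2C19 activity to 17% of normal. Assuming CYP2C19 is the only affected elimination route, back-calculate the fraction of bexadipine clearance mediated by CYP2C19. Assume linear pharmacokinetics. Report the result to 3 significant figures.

0.422

Call the CYP2C19 fraction fm. After the interaction, CL_new/CL_old = fm × 0.17 + (1 − fm).
Steady-state concentration ratio = 1 / (new CL fraction), so new CL fraction = 1 / 1.54 = 0.6494.
fm × 0.17 + 1 − fm = 0.6494  ⇒  fm × (0.17 − 1) = −0.3506  ⇒  fm = 0.422.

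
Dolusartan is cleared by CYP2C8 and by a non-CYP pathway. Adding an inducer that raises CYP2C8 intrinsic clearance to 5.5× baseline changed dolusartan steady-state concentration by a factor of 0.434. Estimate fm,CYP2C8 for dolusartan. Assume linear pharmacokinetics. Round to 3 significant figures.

CL'/CL = 1 / 0.434 = 2.304
5.5·fm + (1 − fm) = 2.304
fm = (2.304 − 1) / (5.5 − 1) = 0.290

0.290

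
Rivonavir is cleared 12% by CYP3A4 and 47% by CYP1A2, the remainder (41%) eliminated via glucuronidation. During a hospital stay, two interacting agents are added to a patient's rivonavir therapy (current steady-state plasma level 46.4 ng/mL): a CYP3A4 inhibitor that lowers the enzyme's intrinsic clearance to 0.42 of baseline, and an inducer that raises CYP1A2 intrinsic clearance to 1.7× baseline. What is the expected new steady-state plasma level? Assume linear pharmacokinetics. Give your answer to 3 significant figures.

The CYP3A4 pathway (12% of clearance) falls to 0.42× activity: 0.12 × 0.42 = 0.0504.
The CYP1A2 pathway (47% of clearance) rises to 1.7× activity: 0.47 × 1.7 = 0.799.
Non-CYP routes (41%) are unchanged.
CL_new/CL_old = 0.0504 + 0.799 + 0.41 = 1.2594.
New steady-state plasma level = 46.4 / 1.2594 = 36.8 ng/mL (concentration scales inversely with clearance).

36.8 ng/mL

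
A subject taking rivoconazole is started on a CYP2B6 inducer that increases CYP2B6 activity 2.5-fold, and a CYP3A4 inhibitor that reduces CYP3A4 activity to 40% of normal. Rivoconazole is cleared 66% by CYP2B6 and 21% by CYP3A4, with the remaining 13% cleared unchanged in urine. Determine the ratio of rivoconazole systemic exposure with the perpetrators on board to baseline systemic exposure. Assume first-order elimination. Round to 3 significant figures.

0.536

CYP2B6: 0.66 × 2.5 = 1.65
CYP3A4: 0.21 × 0.4 = 0.084
Other: 0.13 (unchanged)
Relative clearance = 1.65 + 0.084 + 0.13 = 1.864.
Systemic exposure ∝ 1/CL: fold-change = 1 / 1.864 = 0.536.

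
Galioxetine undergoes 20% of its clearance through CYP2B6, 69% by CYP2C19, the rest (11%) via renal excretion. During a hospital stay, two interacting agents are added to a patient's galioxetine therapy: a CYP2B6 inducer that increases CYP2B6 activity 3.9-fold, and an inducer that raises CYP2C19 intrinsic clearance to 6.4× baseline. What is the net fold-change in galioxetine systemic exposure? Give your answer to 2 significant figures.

0.19

The CYP2B6 pathway (20% of clearance) is boosted to 3.9× activity: 0.2 × 3.9 = 0.78.
The CYP2C19 pathway (69% of clearance) increases to 6.4× activity: 0.69 × 6.4 = 4.416.
Non-CYP routes (11%) are unchanged.
CL_new/CL_old = 0.78 + 4.416 + 0.11 = 5.306.
Because systemic exposure varies inversely with clearance, the combined effect is 1 / 5.306 = 0.19.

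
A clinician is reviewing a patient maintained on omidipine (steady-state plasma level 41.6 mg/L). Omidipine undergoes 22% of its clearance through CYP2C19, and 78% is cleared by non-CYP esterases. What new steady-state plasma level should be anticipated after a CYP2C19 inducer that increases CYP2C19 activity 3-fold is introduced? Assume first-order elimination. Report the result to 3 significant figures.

28.9 mg/L

The CYP2C19 pathway (22% of clearance) increases to 3× activity: 0.22 × 3 = 0.66.
The remaining 78% of clearance is unaffected.
CL_new/CL_old = 0.66 + 0.78 = 1.44.
With dosing unchanged, steady-state plasma level scales as 1/CL: 41.6 / 1.44 = 28.9 mg/L.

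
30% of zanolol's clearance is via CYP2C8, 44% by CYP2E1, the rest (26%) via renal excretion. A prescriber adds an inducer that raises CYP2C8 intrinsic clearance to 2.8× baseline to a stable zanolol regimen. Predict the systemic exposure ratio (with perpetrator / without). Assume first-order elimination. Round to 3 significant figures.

0.649

CYP2C8: 0.3 × 2.8 = 0.84
CYP2E1: 0.44 (unchanged)
Other: 0.26 (unchanged)
New clearance relative to baseline: 0.84 + 0.44 + 0.26 = 1.54.
Systemic exposure is inversely proportional to clearance, so the fold-change is 1 / 1.54 = 0.649.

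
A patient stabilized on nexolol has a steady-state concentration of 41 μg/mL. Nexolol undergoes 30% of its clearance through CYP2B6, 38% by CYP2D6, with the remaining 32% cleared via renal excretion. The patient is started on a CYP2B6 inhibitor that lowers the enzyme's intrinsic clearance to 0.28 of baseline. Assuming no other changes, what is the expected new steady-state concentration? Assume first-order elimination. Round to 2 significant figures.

The CYP2B6 pathway (30% of clearance) is reduced to 0.28× activity: 0.3 × 0.28 = 0.084.
CYP2D6 (38%) and the residual 32% are unaffected.
New clearance relative to baseline: 0.084 + 0.38 + 0.32 = 0.784.
With dosing unchanged, steady-state concentration scales as 1/CL: 41 / 0.784 = 52 μg/mL.

52 μg/mL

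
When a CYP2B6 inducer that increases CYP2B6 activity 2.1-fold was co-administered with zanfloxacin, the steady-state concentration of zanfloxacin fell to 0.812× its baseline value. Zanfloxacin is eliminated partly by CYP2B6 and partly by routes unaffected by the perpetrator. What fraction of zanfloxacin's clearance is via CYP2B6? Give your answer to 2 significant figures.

0.21

CL'/CL = 1 / 0.812 = 1.232
2.1·fm + (1 − fm) = 1.232
fm = (1.232 − 1) / (2.1 − 1) = 0.21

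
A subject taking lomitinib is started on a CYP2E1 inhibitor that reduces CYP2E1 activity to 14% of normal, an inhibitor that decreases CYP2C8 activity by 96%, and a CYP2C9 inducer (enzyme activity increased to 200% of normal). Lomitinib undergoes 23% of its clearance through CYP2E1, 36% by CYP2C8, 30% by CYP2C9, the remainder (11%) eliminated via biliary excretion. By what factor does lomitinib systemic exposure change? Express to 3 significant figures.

CYP2E1: 0.23 × 0.14 = 0.0322
CYP2C8: 0.36 × 0.04 = 0.0144
CYP2C9: 0.3 × 2 = 0.6
Other: 0.11 (unchanged)
Relative clearance = 0.0322 + 0.0144 + 0.6 + 0.11 = 0.7566.
Net systemic exposure ratio = 1 / 0.7566 = 1.32.

1.32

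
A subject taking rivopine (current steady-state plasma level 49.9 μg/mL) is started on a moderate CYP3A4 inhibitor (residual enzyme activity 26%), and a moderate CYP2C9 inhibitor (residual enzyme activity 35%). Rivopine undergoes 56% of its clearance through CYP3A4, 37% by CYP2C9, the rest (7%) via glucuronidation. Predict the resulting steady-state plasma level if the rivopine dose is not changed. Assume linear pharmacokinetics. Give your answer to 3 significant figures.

The CYP3A4 pathway (56% of clearance) falls to 0.26× activity: 0.56 × 0.26 = 0.1456.
The CYP2C9 pathway (37% of clearance) is reduced to 0.35× activity: 0.37 × 0.35 = 0.1295.
Non-CYP routes (7%) are unchanged.
New clearance relative to baseline: 0.1456 + 0.1295 + 0.07 = 0.3451.
New steady-state plasma level = 49.9 / 0.3451 = 145 μg/mL (concentration scales inversely with clearance).

145 μg/mL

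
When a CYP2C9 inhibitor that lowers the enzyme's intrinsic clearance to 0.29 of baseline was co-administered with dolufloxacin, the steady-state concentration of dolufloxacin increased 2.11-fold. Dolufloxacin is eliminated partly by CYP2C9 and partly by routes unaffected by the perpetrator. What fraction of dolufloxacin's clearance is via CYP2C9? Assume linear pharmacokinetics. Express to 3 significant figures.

Call the CYP2C9 fraction fm. After the interaction, CL_new/CL_old = fm × 0.29 + (1 − fm).
Steady-state concentration ratio = 1 / (new CL fraction), so new CL fraction = 1 / 2.11 = 0.4739.
fm × 0.29 + 1 − fm = 0.4739  ⇒  fm × (0.29 − 1) = −0.5261  ⇒  fm = 0.741.

0.741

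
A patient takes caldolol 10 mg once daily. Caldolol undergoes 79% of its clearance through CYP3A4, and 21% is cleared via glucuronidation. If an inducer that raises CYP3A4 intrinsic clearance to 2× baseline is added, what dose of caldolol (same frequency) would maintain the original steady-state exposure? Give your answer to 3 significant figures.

17.9 mg

The CYP3A4 pathway (79% of clearance) rises to 2× activity: 0.79 × 2 = 1.58.
The remaining 21% of clearance is unaffected.
Relative clearance = 1.58 + 0.21 = 1.79.
Css,avg = (dose rate)/CL, so holding Css fixed requires dose ∝ CL: 10 × 1.79 = 17.9 mg.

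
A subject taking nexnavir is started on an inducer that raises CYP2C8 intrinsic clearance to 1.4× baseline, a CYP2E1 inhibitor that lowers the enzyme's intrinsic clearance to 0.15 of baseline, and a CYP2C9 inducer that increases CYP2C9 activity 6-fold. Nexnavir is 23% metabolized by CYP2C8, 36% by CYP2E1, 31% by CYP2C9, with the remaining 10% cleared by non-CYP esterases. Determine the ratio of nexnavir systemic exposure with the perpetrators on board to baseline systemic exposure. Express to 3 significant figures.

0.428

The CYP2C8 pathway (23% of clearance) increases to 1.4× activity: 0.23 × 1.4 = 0.322.
The CYP2E1 pathway (36% of clearance) falls to 0.15× activity: 0.36 × 0.15 = 0.054.
The CYP2C9 pathway (31% of clearance) is boosted to 6× activity: 0.31 × 6 = 1.86.
The remaining 10% of clearance is unaffected.
New clearance relative to baseline: 0.322 + 0.054 + 1.86 + 0.1 = 2.336.
Net systemic exposure ratio = 1 / 2.336 = 0.428.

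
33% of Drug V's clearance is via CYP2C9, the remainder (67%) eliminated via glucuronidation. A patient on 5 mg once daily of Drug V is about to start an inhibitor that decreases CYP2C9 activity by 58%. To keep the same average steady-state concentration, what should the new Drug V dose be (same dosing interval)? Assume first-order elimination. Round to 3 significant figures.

4.04 mg

The CYP2C9 pathway (33% of clearance) drops to 0.42× activity: 0.33 × 0.42 = 0.1386.
Non-CYP routes (67%) are unchanged.
Relative clearance = 0.1386 + 0.67 = 0.8086.
Css,avg = (dose rate)/CL, so holding Css fixed requires dose ∝ CL: 5 × 0.8086 = 4.04 mg.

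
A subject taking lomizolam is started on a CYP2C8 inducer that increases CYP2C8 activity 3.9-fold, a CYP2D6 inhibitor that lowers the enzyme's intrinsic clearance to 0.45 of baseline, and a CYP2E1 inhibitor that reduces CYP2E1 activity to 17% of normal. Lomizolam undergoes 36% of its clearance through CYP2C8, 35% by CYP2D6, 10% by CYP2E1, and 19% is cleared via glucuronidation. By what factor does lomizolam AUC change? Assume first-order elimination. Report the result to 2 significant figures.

The CYP2C8 pathway (36% of clearance) increases to 3.9× activity: 0.36 × 3.9 = 1.404.
The CYP2D6 pathway (35% of clearance) drops to 0.45× activity: 0.35 × 0.45 = 0.1575.
The CYP2E1 pathway (10% of clearance) is reduced to 0.17× activity: 0.1 × 0.17 = 0.017.
The remaining 19% of clearance is unaffected.
CL_new/CL_old = 1.404 + 0.1575 + 0.017 + 0.19 = 1.7685.
Net AUC ratio = 1 / 1.7685 = 0.57.

0.57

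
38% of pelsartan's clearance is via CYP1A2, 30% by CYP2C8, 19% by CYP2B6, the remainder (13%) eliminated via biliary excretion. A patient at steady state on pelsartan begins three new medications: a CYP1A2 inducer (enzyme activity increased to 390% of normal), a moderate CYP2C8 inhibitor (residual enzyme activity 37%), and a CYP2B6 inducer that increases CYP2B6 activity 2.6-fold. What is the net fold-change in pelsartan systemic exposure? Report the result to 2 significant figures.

The CYP1A2 pathway (38% of clearance) increases to 3.9× activity: 0.38 × 3.9 = 1.482.
The CYP2C8 pathway (30% of clearance) drops to 0.37× activity: 0.3 × 0.37 = 0.111.
The CYP2B6 pathway (19% of clearance) rises to 2.6× activity: 0.19 × 2.6 = 0.494.
Non-CYP routes (13%) are unchanged.
New clearance relative to baseline: 1.482 + 0.111 + 0.494 + 0.13 = 2.217.
Because systemic exposure varies inversely with clearance, the combined effect is 1 / 2.217 = 0.45.

0.45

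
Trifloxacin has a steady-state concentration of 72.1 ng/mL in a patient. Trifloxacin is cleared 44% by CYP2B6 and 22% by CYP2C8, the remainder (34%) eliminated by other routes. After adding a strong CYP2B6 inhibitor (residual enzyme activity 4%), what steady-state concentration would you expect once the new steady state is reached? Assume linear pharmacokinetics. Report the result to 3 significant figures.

The CYP2B6 pathway (44% of clearance) is reduced to 0.04× activity: 0.44 × 0.04 = 0.0176.
CYP2C8 (22%) and the residual 34% are unaffected.
New clearance relative to baseline: 0.0176 + 0.22 + 0.34 = 0.5776.
New steady-state concentration = baseline ÷ relative clearance = 72.1 / 0.5776 = 125 ng/mL.

125 ng/mL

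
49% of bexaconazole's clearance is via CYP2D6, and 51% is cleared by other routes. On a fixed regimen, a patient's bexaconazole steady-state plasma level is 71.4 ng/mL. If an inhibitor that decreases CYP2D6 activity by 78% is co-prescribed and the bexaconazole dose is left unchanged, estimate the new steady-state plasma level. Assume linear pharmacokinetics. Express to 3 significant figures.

116 ng/mL

The CYP2D6 pathway (49% of clearance) drops to 0.22× activity: 0.49 × 0.22 = 0.1078.
The remaining 51% of clearance is unaffected.
Relative clearance = 0.1078 + 0.51 = 0.6178.
New steady-state plasma level = baseline ÷ relative clearance = 71.4 / 0.6178 = 116 ng/mL.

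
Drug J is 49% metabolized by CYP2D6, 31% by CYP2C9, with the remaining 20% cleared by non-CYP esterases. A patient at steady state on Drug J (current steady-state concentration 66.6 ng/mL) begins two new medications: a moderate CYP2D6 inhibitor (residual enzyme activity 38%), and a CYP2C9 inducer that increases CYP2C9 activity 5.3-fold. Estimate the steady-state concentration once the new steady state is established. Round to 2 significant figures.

CYP2D6: 0.49 × 0.38 = 0.1862
CYP2C9: 0.31 × 5.3 = 1.643
Other: 0.2 (unchanged)
New clearance relative to baseline: 0.1862 + 1.643 + 0.2 = 2.0292.
New steady-state concentration = 66.6 / 2.0292 = 33 ng/mL (concentration scales inversely with clearance).

33 ng/mL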